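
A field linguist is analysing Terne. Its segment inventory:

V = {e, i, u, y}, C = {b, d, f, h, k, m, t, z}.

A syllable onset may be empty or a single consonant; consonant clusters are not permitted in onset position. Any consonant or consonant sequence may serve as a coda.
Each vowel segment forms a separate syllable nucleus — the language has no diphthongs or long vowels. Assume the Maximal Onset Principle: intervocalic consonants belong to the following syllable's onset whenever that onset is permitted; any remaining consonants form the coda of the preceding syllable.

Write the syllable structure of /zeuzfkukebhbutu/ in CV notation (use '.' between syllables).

CV.VCC.CV.CVCC.CV.CV

Vowels present: e, u, u, e, u, u; each is a nucleus, giving 6 syllables.
V1 /e/ – V2 /u/: hiatus — the boundary sits between the two vowels.
V2 /u/ – V3 /u/: cluster /zfk/ — the longest permitted-onset suffix is /k/; onset = /k/, preceding coda = /zf/.
V3 /u/ – V4 /e/: /k/ is a single consonant, so it becomes the next onset.
V4 /e/ – V5 /u/: cluster /bhb/ — the longest permitted-onset suffix is /b/; onset = /b/, preceding coda = /bh/.
V5 /u/ – V6 /u/: just /t/ — single C goes to the following onset.
So the parse is ze.uzf.ku.kebh.bu.tu.
Mapping each syllable to C/V: /ze/ → CV, /uzf/ → VCC, /ku/ → CV, /kebh/ → CVCC, /bu/ → CV, /tu/ → CV.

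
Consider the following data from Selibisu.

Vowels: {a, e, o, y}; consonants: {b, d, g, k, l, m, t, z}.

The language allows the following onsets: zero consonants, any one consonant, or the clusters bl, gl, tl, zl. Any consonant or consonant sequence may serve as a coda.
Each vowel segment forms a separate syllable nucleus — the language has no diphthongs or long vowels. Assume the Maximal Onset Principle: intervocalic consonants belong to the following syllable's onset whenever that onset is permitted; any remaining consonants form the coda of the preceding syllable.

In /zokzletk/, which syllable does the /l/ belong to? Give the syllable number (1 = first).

Vowels present: o, e; each is a nucleus, giving 2 syllables.
V1 /o/ – V2 /e/: cluster /kzl/ — the longest permitted-onset suffix is /zl/; onset = /zl/, preceding coda = /k/.
Syllabification: zok.zletk.
The /l/ is in the onset of syllable 2 (/zletk/).

2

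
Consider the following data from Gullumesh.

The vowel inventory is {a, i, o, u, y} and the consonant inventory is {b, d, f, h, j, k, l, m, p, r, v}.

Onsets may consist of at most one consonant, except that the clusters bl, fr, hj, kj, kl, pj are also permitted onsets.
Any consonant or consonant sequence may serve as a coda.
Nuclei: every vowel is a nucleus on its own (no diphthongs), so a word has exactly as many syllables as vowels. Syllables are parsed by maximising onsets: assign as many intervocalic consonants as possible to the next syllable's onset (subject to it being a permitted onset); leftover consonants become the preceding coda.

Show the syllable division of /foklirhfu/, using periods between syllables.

fo.klirh.fu

Nuclei (vowels): o, i, u → 3 syllables.
/o…i/ gap (V1→V2): /kl/ — entire cluster is a permitted onset → onset /kl/, coda ∅.
/i…u/ gap (V2→V3): /rhf/; trying suffixes from longest down, /f/ is the first permitted one, so coda /rh/ | onset /f/.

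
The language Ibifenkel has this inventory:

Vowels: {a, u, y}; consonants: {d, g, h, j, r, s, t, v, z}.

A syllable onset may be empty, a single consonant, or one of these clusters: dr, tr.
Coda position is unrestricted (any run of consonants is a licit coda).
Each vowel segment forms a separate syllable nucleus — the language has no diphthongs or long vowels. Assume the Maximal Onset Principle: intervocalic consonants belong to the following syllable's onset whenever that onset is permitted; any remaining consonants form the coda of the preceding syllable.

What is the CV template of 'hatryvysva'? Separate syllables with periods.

CV.CCV.CVC.CV

Nuclei (vowels): a, y, y, a → 4 syllables.
V1 /a/ – V2 /y/: /tr/ is a licit onset in full, so it all attaches to the next syllable.
V2 /y/ – V3 /y/: just /v/ — single C goes to the following onset.
V3 /y/ – V4 /a/: /sv/ — longest licit onset from the right is /v/, leaving /s/ as coda.
So the parse is ha.try.vys.va.
Mapping each syllable to C/V: /ha/ → CV, /try/ → CCV, /vys/ → CVC, /va/ → CV.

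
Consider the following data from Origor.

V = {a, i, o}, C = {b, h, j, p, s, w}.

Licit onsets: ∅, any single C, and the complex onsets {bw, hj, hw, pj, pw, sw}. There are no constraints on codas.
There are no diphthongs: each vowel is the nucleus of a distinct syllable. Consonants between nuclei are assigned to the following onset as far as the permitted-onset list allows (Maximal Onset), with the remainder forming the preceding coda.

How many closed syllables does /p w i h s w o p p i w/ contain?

3

Nuclei (vowels): i, o, i → 3 syllables.
Between /i/ (V1) and /o/ (V2): /hsw/ splits as /h/ + /sw/ (/sw/ is the longest suffix that is a licit onset).
Between /o/ (V2) and /i/ (V3): /pp/ splits as /p/ + /p/ (/p/ is the longest suffix that is a licit onset).
Putting it together: pwih.swop.piw.
Classifying each syllable: /pwih/ (closed), /swop/ (closed), /piw/ (closed).
Closed syllables: 3.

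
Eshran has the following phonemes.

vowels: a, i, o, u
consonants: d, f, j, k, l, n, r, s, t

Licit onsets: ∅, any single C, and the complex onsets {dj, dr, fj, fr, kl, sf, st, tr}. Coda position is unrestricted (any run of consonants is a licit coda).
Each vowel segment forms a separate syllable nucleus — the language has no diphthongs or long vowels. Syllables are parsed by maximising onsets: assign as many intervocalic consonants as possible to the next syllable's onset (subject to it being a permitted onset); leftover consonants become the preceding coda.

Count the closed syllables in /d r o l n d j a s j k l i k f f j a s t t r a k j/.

Nuclei (vowels): o, a, i, a, a → 5 syllables.
V1 /o/ – V2 /a/: /lndj/ splits as /ln/ + /dj/ (/dj/ is the longest suffix that is a licit onset).
V2 /a/ – V3 /i/: cluster /sjkl/ — the longest permitted-onset suffix is /kl/; onset = /kl/, preceding coda = /sj/.
V3 /i/ – V4 /a/: cluster /kffj/ — the longest permitted-onset suffix is /fj/; onset = /fj/, preceding coda = /kf/.
V4 /a/ – V5 /a/: cluster /sttr/ — the longest permitted-onset suffix is /tr/; onset = /tr/, preceding coda = /st/.
Putting it together: droln.djasj.klikf.fjast.trakj.
Classifying each syllable: /droln/ (closed), /djasj/ (closed), /klikf/ (closed), /fjast/ (closed), /trakj/ (closed).
Closed syllables: 5.

5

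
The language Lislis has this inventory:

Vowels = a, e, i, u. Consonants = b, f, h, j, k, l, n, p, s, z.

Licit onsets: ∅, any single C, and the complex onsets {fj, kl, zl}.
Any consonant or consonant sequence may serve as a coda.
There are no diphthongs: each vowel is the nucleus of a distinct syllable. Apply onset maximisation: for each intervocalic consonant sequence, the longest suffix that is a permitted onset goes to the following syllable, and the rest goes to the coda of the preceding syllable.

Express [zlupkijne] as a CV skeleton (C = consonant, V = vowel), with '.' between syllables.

CCVC.CVC.CV

Vowels present: u, i, e; each is a nucleus, giving 3 syllables.
σ1/σ2 boundary: /pk/ — longest licit onset from the right is /k/, leaving /p/ as coda.
σ2/σ3 boundary: cluster /jn/ — the longest permitted-onset suffix is /n/; onset = /n/, preceding coda = /j/.
Result: zlup.kij.ne.
Mapping each syllable to C/V: /zlup/ → CCVC, /kij/ → CVC, /ne/ → CV.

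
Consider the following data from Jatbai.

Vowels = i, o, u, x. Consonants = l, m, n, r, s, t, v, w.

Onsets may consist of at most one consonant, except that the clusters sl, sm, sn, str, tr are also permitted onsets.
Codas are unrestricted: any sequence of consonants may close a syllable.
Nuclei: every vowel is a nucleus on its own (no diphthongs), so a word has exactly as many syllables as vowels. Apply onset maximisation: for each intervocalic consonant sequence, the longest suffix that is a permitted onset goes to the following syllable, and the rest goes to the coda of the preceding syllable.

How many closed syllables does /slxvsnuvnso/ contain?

2

Nuclei (vowels): x, u, o → 3 syllables.
V1 /x/ – V2 /u/: /vsn/ splits as /v/ + /sn/ (/sn/ is the longest suffix that is a licit onset).
V2 /u/ – V3 /o/: cluster /vns/ — the longest permitted-onset suffix is /s/; onset = /s/, preceding coda = /vn/.
Syllabification: slxv.snuvn.so.
Classifying each syllable: /slxv/ (closed), /snuvn/ (closed), /so/ (open).
Closed syllables: 2.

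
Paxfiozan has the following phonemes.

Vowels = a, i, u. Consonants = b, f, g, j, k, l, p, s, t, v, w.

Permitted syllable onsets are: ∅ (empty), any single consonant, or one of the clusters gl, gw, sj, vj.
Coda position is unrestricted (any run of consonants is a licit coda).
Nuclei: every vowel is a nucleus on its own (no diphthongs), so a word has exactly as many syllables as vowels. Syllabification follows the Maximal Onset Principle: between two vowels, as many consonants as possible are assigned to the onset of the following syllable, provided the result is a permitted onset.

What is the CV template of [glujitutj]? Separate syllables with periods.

CCV.CV.CVCC

Nuclei (vowels): u, i, u → 3 syllables.
/u…i/ gap (V1→V2): just /j/ — single C goes to the following onset.
/i…u/ gap (V2→V3): just /t/ — single C goes to the following onset.
Syllabification: glu.ji.tutj.
Mapping each syllable to C/V: /glu/ → CCV, /ji/ → CV, /tutj/ → CVCC.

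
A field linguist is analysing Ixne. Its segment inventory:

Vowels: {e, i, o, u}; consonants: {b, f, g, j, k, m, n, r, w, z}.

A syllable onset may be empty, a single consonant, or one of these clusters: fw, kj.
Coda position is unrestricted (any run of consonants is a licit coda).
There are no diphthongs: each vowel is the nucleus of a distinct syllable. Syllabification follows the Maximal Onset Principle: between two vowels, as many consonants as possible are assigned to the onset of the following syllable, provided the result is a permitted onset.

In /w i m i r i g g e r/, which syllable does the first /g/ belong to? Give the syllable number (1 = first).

3

Vowels present: i, i, i, e; each is a nucleus, giving 4 syllables.
/i…i/ gap (V1→V2): /m/ → onset of the next syllable (single consonants are always licit onsets).
/i…i/ gap (V2→V3): just /r/ — single C goes to the following onset.
/i…e/ gap (V3→V4): /gg/ — longest licit onset from the right is /g/, leaving /g/ as coda.
So the parse is wi.mi.rig.ger.
The first /g/ is in the coda of syllable 3 (/rig/).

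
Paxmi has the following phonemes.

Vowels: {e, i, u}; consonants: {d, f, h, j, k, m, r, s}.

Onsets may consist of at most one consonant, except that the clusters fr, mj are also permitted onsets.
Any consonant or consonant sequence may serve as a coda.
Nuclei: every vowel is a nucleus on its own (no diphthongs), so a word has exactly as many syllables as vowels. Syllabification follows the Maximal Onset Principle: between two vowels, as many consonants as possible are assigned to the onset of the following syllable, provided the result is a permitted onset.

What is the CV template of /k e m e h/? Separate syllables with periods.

CV.CVC

Vowels present: e, e; each is a nucleus, giving 2 syllables.
σ1/σ2 boundary: /m/ → onset of the next syllable (single consonants are always licit onsets).
Syllabification: ke.meh.
Mapping each syllable to C/V: /ke/ → CV, /meh/ → CVC.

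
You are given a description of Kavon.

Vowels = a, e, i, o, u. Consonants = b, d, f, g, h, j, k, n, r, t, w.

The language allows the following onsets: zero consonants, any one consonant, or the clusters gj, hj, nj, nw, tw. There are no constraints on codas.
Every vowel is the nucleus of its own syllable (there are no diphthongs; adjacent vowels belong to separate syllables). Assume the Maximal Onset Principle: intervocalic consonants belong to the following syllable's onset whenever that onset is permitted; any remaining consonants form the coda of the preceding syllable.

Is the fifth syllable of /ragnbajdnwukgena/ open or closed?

open

The vowels are a, a, u, e, a — 5 nuclei, so 5 syllables.
σ1/σ2 boundary: /gnb/ splits as /gn/ + /b/ (/b/ is the longest suffix that is a licit onset).
σ2/σ3 boundary: /jdnw/ splits as /jd/ + /nw/ (/nw/ is the longest suffix that is a licit onset).
σ3/σ4 boundary: /kg/ splits as /k/ + /g/ (/g/ is the longest suffix that is a licit onset).
σ4/σ5 boundary: /n/ → onset of the next syllable (single consonants are always licit onsets).
Putting it together: ragn.bajd.nwuk.ge.na.
Syllable 5 is /na/; it ends in its nucleus with no coda, so it is open.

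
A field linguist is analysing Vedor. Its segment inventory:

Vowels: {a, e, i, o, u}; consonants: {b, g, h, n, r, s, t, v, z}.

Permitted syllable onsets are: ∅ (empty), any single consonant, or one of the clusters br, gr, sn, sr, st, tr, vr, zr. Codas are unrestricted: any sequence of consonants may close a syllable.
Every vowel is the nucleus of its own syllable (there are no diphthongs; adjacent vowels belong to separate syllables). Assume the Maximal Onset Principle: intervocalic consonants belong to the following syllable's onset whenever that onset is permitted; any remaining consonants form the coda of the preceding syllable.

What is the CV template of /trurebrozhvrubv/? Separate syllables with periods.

CCV.CV.CCVCC.CCVCC

Vowels present: u, e, o, u; each is a nucleus, giving 4 syllables.
Between /u/ (V1) and /e/ (V2): /r/ → onset of the next syllable (single consonants are always licit onsets).
Between /e/ (V2) and /o/ (V3): /br/ is a licit onset in full, so it all attaches to the next syllable.
Between /o/ (V3) and /u/ (V4): /zhvr/ splits as /zh/ + /vr/ (/vr/ is the longest suffix that is a licit onset).
Result: tru.re.brozh.vrubv.
Mapping each syllable to C/V: /tru/ → CCV, /re/ → CV, /brozh/ → CCVCC, /vrubv/ → CCVCC.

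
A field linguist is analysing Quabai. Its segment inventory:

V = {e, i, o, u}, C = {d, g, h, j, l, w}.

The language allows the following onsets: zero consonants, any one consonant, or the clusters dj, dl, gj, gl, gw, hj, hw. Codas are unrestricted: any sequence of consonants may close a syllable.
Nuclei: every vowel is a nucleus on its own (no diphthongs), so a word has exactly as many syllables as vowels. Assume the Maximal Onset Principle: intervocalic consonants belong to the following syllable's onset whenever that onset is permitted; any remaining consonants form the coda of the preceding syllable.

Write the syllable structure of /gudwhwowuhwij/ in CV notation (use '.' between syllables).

CVCC.CCV.CV.CCVC

Vowels present: u, o, u, i; each is a nucleus, giving 4 syllables.
Between /u/ (V1) and /o/ (V2): /dwhw/ splits as /dw/ + /hw/ (/hw/ is the longest suffix that is a licit onset).
Between /o/ (V2) and /u/ (V3): just /w/ — single C goes to the following onset.
Between /u/ (V3) and /i/ (V4): cluster /hw/ — /hw/ is itself a permitted onset, so the whole cluster goes right; preceding coda = ∅.
Result: gudw.hwo.wu.hwij.
Mapping each syllable to C/V: /gudw/ → CVCC, /hwo/ → CCV, /wu/ → CV, /hwij/ → CCVC.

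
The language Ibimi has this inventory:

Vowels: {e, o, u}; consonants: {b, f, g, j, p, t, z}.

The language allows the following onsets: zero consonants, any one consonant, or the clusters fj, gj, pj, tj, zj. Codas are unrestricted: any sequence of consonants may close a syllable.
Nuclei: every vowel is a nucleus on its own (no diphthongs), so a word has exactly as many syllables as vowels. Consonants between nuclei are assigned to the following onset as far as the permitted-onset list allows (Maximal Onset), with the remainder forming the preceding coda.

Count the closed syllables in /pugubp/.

Vowels present: u, u; each is a nucleus, giving 2 syllables.
Between /u/ (V1) and /u/ (V2): /g/ is a single consonant, so it becomes the next onset.
Putting it together: pu.gubp.
Classifying each syllable: /pu/ (open), /gubp/ (closed).
Closed syllables: 1.

1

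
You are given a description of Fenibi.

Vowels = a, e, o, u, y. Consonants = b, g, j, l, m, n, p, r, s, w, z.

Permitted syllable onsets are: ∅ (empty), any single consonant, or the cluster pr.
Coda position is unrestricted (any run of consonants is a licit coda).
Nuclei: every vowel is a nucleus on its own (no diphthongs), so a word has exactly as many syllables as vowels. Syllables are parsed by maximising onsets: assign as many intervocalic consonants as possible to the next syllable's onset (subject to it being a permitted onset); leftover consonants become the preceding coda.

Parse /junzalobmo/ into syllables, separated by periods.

jun.za.lob.mo

Vowels present: u, a, o, o; each is a nucleus, giving 4 syllables.
V1 /u/ – V2 /a/: /nz/ splits as /n/ + /z/ (/z/ is the longest suffix that is a licit onset).
V2 /a/ – V3 /o/: /l/ is a single consonant, so it becomes the next onset.
V3 /o/ – V4 /o/: cluster /bm/ — the longest permitted-onset suffix is /m/; onset = /m/, preceding coda = /b/.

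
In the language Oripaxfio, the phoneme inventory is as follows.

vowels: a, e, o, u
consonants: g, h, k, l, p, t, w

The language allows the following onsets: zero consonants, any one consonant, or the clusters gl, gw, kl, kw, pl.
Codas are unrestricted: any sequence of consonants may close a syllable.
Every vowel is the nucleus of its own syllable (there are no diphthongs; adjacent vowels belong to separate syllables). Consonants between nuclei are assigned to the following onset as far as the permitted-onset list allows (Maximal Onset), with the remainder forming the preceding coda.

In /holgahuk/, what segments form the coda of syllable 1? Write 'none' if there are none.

l

Nuclei (vowels): o, a, u → 3 syllables.
/o…a/ gap (V1→V2): /lg/ splits as /l/ + /g/ (/g/ is the longest suffix that is a licit onset).
/a…u/ gap (V2→V3): /h/ → onset of the next syllable (single consonants are always licit onsets).
So the parse is hol.ga.huk.
Syllable 1 is /hol/: onset /h/, nucleus /o/, coda /l/.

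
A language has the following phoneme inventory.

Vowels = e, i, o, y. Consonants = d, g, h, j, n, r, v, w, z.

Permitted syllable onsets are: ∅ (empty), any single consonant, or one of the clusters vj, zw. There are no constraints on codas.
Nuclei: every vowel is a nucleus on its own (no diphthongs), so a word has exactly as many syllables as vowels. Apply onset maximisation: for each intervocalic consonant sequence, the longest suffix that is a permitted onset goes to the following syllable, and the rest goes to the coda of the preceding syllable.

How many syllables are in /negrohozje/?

Vowels present: e, o, o, e; each is a nucleus, giving 4 syllables.

4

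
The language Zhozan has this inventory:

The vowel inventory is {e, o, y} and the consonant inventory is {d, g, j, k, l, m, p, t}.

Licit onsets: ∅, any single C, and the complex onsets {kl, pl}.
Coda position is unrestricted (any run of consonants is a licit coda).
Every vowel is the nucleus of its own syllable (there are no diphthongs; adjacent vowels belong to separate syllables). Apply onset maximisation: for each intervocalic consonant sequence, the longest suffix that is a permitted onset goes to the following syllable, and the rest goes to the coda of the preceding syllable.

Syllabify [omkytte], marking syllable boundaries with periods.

Nuclei (vowels): o, y, e → 3 syllables.
σ1/σ2 boundary: cluster /mk/ — the longest permitted-onset suffix is /k/; onset = /k/, preceding coda = /m/.
σ2/σ3 boundary: cluster /tt/ — the longest permitted-onset suffix is /t/; onset = /t/, preceding coda = /t/.

om.kyt.te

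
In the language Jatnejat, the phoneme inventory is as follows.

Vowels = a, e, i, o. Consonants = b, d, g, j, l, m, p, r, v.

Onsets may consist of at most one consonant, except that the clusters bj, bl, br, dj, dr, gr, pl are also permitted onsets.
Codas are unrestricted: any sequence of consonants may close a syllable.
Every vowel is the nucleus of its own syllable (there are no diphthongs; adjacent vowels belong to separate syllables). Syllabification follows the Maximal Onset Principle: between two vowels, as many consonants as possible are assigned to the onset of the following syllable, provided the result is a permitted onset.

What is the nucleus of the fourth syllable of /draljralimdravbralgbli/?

a

Vowels present: a, a, i, a, a, i; each is a nucleus, giving 6 syllables.
The fourth nucleus (vowel 4 from the left) is /a/.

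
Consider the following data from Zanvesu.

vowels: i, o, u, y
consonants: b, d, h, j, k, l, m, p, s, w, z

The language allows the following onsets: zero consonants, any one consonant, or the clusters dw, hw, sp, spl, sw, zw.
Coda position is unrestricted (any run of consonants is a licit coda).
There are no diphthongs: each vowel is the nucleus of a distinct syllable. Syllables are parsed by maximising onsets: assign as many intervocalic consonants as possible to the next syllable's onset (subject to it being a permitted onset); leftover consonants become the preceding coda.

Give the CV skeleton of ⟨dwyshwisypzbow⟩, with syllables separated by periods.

Vowels present: y, i, y, o; each is a nucleus, giving 4 syllables.
Between /y/ (V1) and /i/ (V2): /shw/ — longest licit onset from the right is /hw/, leaving /s/ as coda.
Between /i/ (V2) and /y/ (V3): /s/ → onset of the next syllable (single consonants are always licit onsets).
Between /y/ (V3) and /o/ (V4): /pzb/ — longest licit onset from the right is /b/, leaving /pz/ as coda.
Syllabification: dwys.hwi.sypz.bow.
Mapping each syllable to C/V: /dwys/ → CCVC, /hwi/ → CCV, /sypz/ → CVCC, /bow/ → CVC.

CCVC.CCV.CVCC.CVC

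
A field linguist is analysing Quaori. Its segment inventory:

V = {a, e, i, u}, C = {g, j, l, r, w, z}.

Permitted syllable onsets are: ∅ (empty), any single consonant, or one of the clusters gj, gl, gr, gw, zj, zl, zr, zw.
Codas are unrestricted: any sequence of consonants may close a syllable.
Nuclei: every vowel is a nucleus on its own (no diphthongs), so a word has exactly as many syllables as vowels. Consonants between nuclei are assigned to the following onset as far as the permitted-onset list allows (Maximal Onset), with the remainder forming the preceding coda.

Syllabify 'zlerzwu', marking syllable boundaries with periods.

zler.zwu

The vowels are e, u — 2 nuclei, so 2 syllables.
V1 /e/ – V2 /u/: /rzw/ — longest licit onset from the right is /zw/, leaving /r/ as coda.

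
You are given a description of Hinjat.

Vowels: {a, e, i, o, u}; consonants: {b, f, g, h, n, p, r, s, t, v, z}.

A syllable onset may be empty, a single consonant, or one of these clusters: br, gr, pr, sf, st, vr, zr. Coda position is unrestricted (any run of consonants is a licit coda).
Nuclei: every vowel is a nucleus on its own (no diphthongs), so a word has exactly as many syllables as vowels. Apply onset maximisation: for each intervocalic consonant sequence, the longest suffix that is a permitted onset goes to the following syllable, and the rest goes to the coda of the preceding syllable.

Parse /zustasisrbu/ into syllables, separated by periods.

zu.sta.sisr.bu

Vowels present: u, a, i, u; each is a nucleus, giving 4 syllables.
σ1/σ2 boundary: /st/ is a licit onset in full, so it all attaches to the next syllable.
σ2/σ3 boundary: just /s/ — single C goes to the following onset.
σ3/σ4 boundary: /srb/; trying suffixes from longest down, /b/ is the first permitted one, so coda /sr/ | onset /b/.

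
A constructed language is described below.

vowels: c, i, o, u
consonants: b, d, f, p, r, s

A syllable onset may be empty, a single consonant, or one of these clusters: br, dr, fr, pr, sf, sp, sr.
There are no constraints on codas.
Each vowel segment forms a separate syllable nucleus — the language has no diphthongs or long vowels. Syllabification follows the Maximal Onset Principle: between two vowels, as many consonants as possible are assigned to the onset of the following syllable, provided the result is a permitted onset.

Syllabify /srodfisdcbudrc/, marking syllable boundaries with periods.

Nuclei (vowels): o, i, c, u, c → 5 syllables.
σ1/σ2 boundary: /df/ splits as /d/ + /f/ (/f/ is the longest suffix that is a licit onset).
σ2/σ3 boundary: /sd/; trying suffixes from longest down, /d/ is the first permitted one, so coda /s/ | onset /d/.
σ3/σ4 boundary: just /b/ — single C goes to the following onset.
σ4/σ5 boundary: /dr/ — entire cluster is a permitted onset → onset /dr/, coda ∅.

srod.fis.dc.bu.drc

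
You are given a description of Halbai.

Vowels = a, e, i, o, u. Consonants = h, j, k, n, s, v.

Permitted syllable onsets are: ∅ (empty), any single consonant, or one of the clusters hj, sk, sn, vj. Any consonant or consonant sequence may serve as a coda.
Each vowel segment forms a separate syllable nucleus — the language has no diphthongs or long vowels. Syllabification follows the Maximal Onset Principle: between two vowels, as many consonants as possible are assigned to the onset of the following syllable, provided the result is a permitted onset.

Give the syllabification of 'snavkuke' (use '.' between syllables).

Nuclei (vowels): a, u, e → 3 syllables.
σ1/σ2 boundary: /vk/ — longest licit onset from the right is /k/, leaving /v/ as coda.
σ2/σ3 boundary: /k/ → onset of the next syllable (single consonants are always licit onsets).

snav.ku.ke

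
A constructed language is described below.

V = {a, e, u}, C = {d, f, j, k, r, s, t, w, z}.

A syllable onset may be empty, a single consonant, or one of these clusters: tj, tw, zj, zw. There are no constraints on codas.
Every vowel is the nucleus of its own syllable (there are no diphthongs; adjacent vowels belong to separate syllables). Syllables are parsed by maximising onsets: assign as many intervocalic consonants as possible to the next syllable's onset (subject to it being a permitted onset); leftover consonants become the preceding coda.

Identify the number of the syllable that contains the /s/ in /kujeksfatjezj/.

2

Vowels present: u, e, a, e; each is a nucleus, giving 4 syllables.
σ1/σ2 boundary: /j/ is a single consonant, so it becomes the next onset.
σ2/σ3 boundary: /ksf/ — longest licit onset from the right is /f/, leaving /ks/ as coda.
σ3/σ4 boundary: /tj/ — entire cluster is a permitted onset → onset /tj/, coda ∅.
Result: ku.jeks.fa.tjezj.
The /s/ is in the coda of syllable 2 (/jeks/).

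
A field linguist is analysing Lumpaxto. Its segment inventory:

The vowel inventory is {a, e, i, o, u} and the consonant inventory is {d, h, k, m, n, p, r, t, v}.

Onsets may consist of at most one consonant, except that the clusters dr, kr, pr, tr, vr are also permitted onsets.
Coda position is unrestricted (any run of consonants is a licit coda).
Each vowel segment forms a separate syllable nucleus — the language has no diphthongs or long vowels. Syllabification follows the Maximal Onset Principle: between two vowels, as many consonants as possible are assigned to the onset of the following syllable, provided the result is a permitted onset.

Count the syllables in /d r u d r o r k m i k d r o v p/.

4

Vowels present: u, o, i, o; each is a nucleus, giving 4 syllables.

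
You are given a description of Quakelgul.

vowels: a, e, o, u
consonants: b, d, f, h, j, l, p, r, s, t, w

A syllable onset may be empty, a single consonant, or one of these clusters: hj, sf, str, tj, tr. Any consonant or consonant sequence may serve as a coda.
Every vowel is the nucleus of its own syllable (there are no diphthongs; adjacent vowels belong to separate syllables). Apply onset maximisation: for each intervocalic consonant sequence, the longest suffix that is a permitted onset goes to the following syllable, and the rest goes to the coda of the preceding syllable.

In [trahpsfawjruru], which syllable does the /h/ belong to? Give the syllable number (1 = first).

1

Vowels present: a, a, u, u; each is a nucleus, giving 4 syllables.
Between /a/ (V1) and /a/ (V2): /hpsf/ splits as /hp/ + /sf/ (/sf/ is the longest suffix that is a licit onset).
Between /a/ (V2) and /u/ (V3): cluster /wjr/ — the longest permitted-onset suffix is /r/; onset = /r/, preceding coda = /wj/.
Between /u/ (V3) and /u/ (V4): /r/ → onset of the next syllable (single consonants are always licit onsets).
Putting it together: trahp.sfawj.ru.ru.
The /h/ is in the coda of syllable 1 (/trahp/).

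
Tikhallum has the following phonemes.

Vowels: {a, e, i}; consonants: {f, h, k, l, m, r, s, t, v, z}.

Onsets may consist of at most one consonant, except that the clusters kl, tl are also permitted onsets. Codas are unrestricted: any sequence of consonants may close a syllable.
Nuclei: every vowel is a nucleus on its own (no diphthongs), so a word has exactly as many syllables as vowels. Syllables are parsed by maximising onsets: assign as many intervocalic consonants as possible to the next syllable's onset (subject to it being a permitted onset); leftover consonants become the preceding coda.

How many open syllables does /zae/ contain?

2

Vowels present: a, e; each is a nucleus, giving 2 syllables.
σ1/σ2 boundary: nothing intervenes; syllable break is V.V.
Result: za.e.
Classifying each syllable: /za/ (open), /e/ (open).
Open syllables: 2.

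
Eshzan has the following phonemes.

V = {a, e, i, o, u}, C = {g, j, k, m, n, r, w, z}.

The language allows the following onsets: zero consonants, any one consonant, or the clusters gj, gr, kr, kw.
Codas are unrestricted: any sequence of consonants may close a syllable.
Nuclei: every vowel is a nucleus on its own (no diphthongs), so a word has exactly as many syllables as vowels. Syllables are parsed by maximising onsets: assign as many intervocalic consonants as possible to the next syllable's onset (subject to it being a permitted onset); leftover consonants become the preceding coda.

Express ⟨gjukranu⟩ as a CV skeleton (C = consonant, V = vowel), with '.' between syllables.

Nuclei (vowels): u, a, u → 3 syllables.
/u…a/ gap (V1→V2): /kr/ is a licit onset in full, so it all attaches to the next syllable.
/a…u/ gap (V2→V3): /n/ is a single consonant, so it becomes the next onset.
So the parse is gju.kra.nu.
Mapping each syllable to C/V: /gju/ → CCV, /kra/ → CCV, /nu/ → CV.

CCV.CCV.CV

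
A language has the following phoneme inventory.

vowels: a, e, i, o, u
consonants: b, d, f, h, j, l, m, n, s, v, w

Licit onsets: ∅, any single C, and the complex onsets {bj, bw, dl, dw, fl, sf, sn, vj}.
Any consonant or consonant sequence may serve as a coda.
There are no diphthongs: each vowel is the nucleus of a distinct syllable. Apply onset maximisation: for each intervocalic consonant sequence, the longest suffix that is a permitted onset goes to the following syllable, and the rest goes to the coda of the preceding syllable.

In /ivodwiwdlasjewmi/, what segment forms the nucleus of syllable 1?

Vowels present: i, o, i, a, e, i; each is a nucleus, giving 6 syllables.
The first nucleus (vowel 1 from the left) is /i/.

i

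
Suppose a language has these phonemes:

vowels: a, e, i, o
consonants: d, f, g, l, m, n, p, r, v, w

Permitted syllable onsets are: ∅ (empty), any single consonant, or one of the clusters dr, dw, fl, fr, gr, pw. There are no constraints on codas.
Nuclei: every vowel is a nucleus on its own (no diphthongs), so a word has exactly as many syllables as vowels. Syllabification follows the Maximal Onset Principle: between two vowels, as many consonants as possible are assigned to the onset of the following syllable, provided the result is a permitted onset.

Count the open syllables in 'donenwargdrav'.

Vowels present: o, e, a, a; each is a nucleus, giving 4 syllables.
V1 /o/ – V2 /e/: /n/ is a single consonant, so it becomes the next onset.
V2 /e/ – V3 /a/: /nw/ splits as /n/ + /w/ (/w/ is the longest suffix that is a licit onset).
V3 /a/ – V4 /a/: /rgdr/ — longest licit onset from the right is /dr/, leaving /rg/ as coda.
Result: do.nen.warg.drav.
Classifying each syllable: /do/ (open), /nen/ (closed), /warg/ (closed), /drav/ (closed).
Open syllables: 1.

1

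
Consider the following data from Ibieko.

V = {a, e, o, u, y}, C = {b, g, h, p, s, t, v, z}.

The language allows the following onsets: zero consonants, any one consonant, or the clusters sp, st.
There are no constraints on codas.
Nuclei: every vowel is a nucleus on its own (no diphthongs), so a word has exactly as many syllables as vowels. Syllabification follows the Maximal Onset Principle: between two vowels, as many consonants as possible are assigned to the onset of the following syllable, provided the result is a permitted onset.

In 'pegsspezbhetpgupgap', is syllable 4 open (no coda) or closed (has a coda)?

Nuclei (vowels): e, e, e, u, a → 5 syllables.
/e…e/ gap (V1→V2): cluster /gssp/ — the longest permitted-onset suffix is /sp/; onset = /sp/, preceding coda = /gs/.
/e…e/ gap (V2→V3): /zbh/ splits as /zb/ + /h/ (/h/ is the longest suffix that is a licit onset).
/e…u/ gap (V3→V4): /tpg/; trying suffixes from longest down, /g/ is the first permitted one, so coda /tp/ | onset /g/.
/u…a/ gap (V4→V5): /pg/ splits as /p/ + /g/ (/g/ is the longest suffix that is a licit onset).
Syllabification: pegs.spezb.hetp.gup.gap.
Syllable 4 is /gup/ with coda /p/, so it is closed.

closed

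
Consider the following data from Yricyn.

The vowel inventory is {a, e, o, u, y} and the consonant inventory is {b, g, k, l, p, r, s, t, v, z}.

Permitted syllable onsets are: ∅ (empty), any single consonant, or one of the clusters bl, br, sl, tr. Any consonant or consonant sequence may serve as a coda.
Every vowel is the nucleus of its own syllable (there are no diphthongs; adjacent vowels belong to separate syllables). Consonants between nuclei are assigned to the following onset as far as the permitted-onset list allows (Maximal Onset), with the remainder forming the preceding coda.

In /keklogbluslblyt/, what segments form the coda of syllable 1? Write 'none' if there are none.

k

Nuclei (vowels): e, o, u, y → 4 syllables.
/e…o/ gap (V1→V2): cluster /kl/ — the longest permitted-onset suffix is /l/; onset = /l/, preceding coda = /k/.
/o…u/ gap (V2→V3): /gbl/ — longest licit onset from the right is /bl/, leaving /g/ as coda.
/u…y/ gap (V3→V4): cluster /slbl/ — the longest permitted-onset suffix is /bl/; onset = /bl/, preceding coda = /sl/.
Result: kek.log.blusl.blyt.
Syllable 1 is /kek/: onset /k/, nucleus /e/, coda /k/.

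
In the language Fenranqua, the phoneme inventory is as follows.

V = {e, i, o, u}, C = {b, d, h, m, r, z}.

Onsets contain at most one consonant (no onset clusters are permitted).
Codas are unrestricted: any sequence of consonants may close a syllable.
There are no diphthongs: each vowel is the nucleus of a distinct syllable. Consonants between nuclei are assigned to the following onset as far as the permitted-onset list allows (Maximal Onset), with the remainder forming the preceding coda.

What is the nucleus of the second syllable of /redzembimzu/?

e

The vowels are e, e, i, u — 4 nuclei, so 4 syllables.
The second nucleus (vowel 2 from the left) is /e/.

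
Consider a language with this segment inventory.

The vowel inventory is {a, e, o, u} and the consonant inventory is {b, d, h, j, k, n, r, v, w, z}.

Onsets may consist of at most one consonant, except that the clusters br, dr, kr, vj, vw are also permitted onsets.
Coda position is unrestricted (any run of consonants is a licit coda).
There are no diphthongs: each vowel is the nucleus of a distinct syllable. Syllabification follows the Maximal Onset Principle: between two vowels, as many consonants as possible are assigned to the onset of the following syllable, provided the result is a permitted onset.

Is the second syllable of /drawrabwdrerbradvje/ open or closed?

The vowels are a, a, e, a, e — 5 nuclei, so 5 syllables.
σ1/σ2 boundary: cluster /wr/ — the longest permitted-onset suffix is /r/; onset = /r/, preceding coda = /w/.
σ2/σ3 boundary: /bwdr/ splits as /bw/ + /dr/ (/dr/ is the longest suffix that is a licit onset).
σ3/σ4 boundary: /rbr/; trying suffixes from longest down, /br/ is the first permitted one, so coda /r/ | onset /br/.
σ4/σ5 boundary: /dvj/ — longest licit onset from the right is /vj/, leaving /d/ as coda.
Result: draw.rabw.drer.brad.vje.
Syllable 2 is /rabw/ with coda /bw/, so it is closed.

closed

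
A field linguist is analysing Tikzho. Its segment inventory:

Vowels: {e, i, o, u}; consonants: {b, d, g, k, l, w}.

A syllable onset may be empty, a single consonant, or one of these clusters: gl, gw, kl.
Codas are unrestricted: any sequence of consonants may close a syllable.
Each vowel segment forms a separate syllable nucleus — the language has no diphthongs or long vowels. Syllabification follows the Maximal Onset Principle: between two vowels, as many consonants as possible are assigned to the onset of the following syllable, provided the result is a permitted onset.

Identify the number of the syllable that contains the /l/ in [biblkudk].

1

The vowels are i, u — 2 nuclei, so 2 syllables.
/i…u/ gap (V1→V2): /blk/ splits as /bl/ + /k/ (/k/ is the longest suffix that is a licit onset).
Result: bibl.kudk.
The /l/ is in the coda of syllable 1 (/bibl/).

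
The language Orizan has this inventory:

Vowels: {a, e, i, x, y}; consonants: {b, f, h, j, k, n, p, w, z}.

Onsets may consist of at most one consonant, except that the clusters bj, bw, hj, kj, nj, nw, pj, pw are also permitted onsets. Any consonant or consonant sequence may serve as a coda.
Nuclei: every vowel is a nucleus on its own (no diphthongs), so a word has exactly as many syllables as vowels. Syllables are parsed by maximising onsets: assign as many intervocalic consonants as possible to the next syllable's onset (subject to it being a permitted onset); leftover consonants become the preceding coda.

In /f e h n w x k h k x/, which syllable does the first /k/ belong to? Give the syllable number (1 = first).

The vowels are e, x, x — 3 nuclei, so 3 syllables.
Between /e/ (V1) and /x/ (V2): /hnw/ — longest licit onset from the right is /nw/, leaving /h/ as coda.
Between /x/ (V2) and /x/ (V3): cluster /khk/ — the longest permitted-onset suffix is /k/; onset = /k/, preceding coda = /kh/.
Syllabification: feh.nwxkh.kx.
The first /k/ is in the coda of syllable 2 (/nwxkh/).

2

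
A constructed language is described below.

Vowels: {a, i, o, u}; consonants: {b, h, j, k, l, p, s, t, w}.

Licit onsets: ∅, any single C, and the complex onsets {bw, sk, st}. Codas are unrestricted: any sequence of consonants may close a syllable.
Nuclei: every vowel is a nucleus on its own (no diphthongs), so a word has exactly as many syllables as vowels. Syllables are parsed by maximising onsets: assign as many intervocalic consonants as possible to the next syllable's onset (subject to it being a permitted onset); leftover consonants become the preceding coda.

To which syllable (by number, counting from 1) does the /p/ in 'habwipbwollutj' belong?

The vowels are a, i, o, u — 4 nuclei, so 4 syllables.
V1 /a/ – V2 /i/: /bw/ — entire cluster is a permitted onset → onset /bw/, coda ∅.
V2 /i/ – V3 /o/: /pbw/ — longest licit onset from the right is /bw/, leaving /p/ as coda.
V3 /o/ – V4 /u/: /ll/ splits as /l/ + /l/ (/l/ is the longest suffix that is a licit onset).
So the parse is ha.bwip.bwol.lutj.
The /p/ is in the coda of syllable 2 (/bwip/).

2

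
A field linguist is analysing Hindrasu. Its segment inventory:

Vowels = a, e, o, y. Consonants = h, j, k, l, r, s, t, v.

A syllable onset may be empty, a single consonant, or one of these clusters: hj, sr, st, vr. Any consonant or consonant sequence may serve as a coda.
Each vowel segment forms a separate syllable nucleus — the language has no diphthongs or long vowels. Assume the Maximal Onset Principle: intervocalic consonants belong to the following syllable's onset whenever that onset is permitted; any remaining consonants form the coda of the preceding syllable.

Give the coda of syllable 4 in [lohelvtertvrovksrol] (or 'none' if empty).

vk

Nuclei (vowels): o, e, e, o, o → 5 syllables.
V1 /o/ – V2 /e/: just /h/ — single C goes to the following onset.
V2 /e/ – V3 /e/: /lvt/; trying suffixes from longest down, /t/ is the first permitted one, so coda /lv/ | onset /t/.
V3 /e/ – V4 /o/: /rtvr/ splits as /rt/ + /vr/ (/vr/ is the longest suffix that is a licit onset).
V4 /o/ – V5 /o/: cluster /vksr/ — the longest permitted-onset suffix is /sr/; onset = /sr/, preceding coda = /vk/.
Putting it together: lo.helv.tert.vrovk.srol.
Syllable 4 is /vrovk/: onset /vr/, nucleus /o/, coda /vk/.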